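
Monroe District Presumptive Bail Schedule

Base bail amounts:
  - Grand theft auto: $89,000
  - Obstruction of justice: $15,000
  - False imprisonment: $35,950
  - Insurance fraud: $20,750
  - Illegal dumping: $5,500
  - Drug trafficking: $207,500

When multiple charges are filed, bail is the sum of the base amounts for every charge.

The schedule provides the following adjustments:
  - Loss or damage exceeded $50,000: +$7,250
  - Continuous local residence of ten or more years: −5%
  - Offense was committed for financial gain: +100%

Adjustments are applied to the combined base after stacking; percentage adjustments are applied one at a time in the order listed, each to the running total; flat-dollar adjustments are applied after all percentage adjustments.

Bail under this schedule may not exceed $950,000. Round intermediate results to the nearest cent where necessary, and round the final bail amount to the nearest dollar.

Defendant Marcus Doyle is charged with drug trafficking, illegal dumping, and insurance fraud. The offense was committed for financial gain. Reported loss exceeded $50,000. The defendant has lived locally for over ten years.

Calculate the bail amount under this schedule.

$451,375

Base amounts from the schedule: drug trafficking $207,500; illegal dumping $5,500; insurance fraud $20,750.
Stacking rule: sum of all bases. $207,500 + $5,500 + $20,750 = $233,750.
Continuous local residence of ten or more years (−5%): $233,750 × 0.95 = $222,062.50.
Offense was committed for financial gain (+100%): $222,062.50 × 2 = $444,125.
Loss or damage exceeded $50,000 (+$7,250 flat): $444,125 + $7,250 = $451,375.
$451,375 is within the $950,000 maximum.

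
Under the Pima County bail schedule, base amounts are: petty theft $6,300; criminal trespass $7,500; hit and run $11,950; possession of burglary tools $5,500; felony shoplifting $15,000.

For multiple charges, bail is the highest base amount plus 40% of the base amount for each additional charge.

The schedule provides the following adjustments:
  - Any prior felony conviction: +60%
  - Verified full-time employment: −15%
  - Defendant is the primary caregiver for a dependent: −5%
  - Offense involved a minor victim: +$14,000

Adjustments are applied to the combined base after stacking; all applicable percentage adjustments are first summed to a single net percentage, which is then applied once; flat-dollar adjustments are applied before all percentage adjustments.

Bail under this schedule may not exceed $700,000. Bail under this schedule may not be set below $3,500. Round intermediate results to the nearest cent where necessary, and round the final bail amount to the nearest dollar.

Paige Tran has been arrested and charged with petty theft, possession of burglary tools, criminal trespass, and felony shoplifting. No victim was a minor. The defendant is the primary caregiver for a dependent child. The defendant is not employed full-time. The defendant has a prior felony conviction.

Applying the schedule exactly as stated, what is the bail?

Base amounts from the schedule: petty theft $6,300; possession of burglary tools $5,500; criminal trespass $7,500; felony shoplifting $15,000.
Stacking rule: highest base plus 40% of each additional charge. Highest is felony shoplifting at $15,000. Additional: $6,300 × 40% = $2,520; $5,500 × 40% = $2,200; $7,500 × 40% = $3,000. Combined base = $15,000 + $7,720 = $22,720.
Net percentage adjustment: +60% −5% = +55%. $22,720 × 1.55 = $35,216.
$35,216 is within the $700,000 maximum.
$35,216 is at or above the $3,500 minimum.

$35,216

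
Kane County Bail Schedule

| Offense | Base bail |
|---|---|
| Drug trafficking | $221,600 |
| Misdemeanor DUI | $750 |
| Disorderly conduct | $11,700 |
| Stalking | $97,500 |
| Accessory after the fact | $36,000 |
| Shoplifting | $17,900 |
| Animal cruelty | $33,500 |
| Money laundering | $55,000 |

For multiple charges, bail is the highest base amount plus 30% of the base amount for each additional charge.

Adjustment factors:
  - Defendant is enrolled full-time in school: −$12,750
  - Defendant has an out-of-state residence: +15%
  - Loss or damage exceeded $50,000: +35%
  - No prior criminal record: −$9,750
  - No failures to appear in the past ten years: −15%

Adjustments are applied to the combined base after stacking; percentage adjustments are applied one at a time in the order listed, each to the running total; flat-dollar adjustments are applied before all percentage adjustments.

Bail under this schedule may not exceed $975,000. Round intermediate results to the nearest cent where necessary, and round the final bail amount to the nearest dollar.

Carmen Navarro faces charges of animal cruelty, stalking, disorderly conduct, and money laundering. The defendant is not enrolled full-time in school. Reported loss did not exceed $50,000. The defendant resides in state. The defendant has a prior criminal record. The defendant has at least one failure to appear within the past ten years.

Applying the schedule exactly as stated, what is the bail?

Base amounts from the schedule: animal cruelty $33,500; stalking $97,500; disorderly conduct $11,700; money laundering $55,000.
Stacking rule: highest base plus 30% of each additional charge. Highest is stalking at $97,500. Additional: $33,500 × 30% = $10,050; $11,700 × 30% = $3,510; $55,000 × 30% = $16,500. Combined base = $97,500 + $30,060 = $127,560.
No adjustment factors apply to this defendant.
$127,560 is within the $975,000 maximum.

$127,560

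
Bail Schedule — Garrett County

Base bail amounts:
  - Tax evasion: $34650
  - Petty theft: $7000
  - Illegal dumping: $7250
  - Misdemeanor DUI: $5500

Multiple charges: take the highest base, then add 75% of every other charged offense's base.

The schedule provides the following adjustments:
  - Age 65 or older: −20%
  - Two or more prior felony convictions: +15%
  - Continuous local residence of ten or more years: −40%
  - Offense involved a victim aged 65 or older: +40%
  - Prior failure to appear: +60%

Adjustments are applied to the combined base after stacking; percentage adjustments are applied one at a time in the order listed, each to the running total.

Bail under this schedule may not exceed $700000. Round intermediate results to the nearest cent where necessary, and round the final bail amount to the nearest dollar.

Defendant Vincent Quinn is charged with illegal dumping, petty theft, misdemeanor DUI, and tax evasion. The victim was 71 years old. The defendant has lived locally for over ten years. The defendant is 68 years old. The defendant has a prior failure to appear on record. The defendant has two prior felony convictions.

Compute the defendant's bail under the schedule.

$61159

Base amounts from the schedule: illegal dumping $7250; petty theft $7000; misdemeanor DUI $5500; tax evasion $34650.
Stacking rule: highest base plus 75% of each additional charge. Highest is tax evasion at $34650. Additional: $7250 × 75% = $5437.50; $7000 × 75% = $5250; $5500 × 75% = $4125. Combined base = $34650 + $14812.50 = $49462.50.
Age 65 or older (−20%): $49462.50 × 0.8 = $39570.
Two or more prior felony convictions (+15%): $39570 × 1.15 = $45505.50.
Continuous local residence of ten or more years (−40%): $45505.50 × 0.6 = $27303.30.
Offense involved a victim aged 65 or older (+40%): $27303.30 × 1.4 = $38224.62.
Prior failure to appear (+60%): $38224.62 × 1.6 = $61159.39.
$61159.39 is within the $700000 maximum.
Rounded to the nearest dollar: $61159.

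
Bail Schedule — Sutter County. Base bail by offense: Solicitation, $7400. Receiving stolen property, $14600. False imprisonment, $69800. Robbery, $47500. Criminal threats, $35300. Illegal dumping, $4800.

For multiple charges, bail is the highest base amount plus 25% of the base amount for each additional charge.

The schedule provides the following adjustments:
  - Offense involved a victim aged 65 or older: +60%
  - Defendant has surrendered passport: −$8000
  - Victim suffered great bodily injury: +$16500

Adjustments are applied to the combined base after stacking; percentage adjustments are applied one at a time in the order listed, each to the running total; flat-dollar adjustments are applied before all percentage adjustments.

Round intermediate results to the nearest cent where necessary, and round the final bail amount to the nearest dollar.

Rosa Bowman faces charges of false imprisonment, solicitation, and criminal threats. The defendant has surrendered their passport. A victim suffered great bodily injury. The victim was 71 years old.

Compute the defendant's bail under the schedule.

Base amounts from the schedule: false imprisonment $69800; solicitation $7400; criminal threats $35300.
Stacking rule: highest base plus 25% of each additional charge. Highest is false imprisonment at $69800. Additional: $7400 × 25% = $1850; $35300 × 25% = $8825. Combined base = $69800 + $10675 = $80475.
Defendant has surrendered passport (−$8000 flat): $80475 − $8000 = $72475.
Victim suffered great bodily injury (+$16500 flat): $72475 + $16500 = $88975.
Offense involved a victim aged 65 or older (+60%): $88975 × 1.6 = $142360.

$142360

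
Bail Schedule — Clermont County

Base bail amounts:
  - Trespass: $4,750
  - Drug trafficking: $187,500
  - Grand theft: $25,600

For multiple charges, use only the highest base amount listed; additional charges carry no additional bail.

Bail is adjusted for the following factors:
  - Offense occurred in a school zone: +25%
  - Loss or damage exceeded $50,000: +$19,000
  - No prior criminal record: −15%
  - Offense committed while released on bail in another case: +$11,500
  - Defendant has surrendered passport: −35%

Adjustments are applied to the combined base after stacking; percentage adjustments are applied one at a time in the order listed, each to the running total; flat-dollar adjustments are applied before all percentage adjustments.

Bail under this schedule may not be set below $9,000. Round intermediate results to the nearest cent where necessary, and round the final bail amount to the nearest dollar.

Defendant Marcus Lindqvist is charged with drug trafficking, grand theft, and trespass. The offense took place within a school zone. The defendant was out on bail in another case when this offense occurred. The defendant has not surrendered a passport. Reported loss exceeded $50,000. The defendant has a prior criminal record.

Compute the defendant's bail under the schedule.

$272,500

Base amounts from the schedule: drug trafficking $187,500; grand theft $25,600; trespass $4,750.
Stacking rule: use the highest base only. Highest is drug trafficking at $187,500. Combined base = $187,500.
Loss or damage exceeded $50,000 (+$19,000 flat): $187,500 + $19,000 = $206,500.
Offense committed while released on bail in another case (+$11,500 flat): $206,500 + $11,500 = $218,000.
Offense occurred in a school zone (+25%): $218,000 × 1.25 = $272,500.
$272,500 is at or above the $9,000 minimum.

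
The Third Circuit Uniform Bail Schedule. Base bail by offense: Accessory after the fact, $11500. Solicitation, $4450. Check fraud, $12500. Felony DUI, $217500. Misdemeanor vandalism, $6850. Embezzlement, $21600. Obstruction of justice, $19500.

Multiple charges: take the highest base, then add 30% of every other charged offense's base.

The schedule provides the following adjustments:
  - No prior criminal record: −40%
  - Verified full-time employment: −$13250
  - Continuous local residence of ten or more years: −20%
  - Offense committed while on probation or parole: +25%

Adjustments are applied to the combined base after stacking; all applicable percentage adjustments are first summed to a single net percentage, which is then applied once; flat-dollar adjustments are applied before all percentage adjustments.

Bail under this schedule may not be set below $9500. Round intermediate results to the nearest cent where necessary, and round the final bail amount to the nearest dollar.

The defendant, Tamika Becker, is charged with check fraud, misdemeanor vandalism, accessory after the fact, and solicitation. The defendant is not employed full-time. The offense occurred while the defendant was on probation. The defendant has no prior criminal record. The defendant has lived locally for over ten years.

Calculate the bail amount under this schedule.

$12571

Base amounts from the schedule: check fraud $12500; misdemeanor vandalism $6850; accessory after the fact $11500; solicitation $4450.
Stacking rule: highest base plus 30% of each additional charge. Highest is check fraud at $12500. Additional: $6850 × 30% = $2055; $11500 × 30% = $3450; $4450 × 30% = $1335. Combined base = $12500 + $6840 = $19340.
Net percentage adjustment: −40% −20% +25% = −35%. $19340 × 0.65 = $12571.
$12571 is at or above the $9500 minimum.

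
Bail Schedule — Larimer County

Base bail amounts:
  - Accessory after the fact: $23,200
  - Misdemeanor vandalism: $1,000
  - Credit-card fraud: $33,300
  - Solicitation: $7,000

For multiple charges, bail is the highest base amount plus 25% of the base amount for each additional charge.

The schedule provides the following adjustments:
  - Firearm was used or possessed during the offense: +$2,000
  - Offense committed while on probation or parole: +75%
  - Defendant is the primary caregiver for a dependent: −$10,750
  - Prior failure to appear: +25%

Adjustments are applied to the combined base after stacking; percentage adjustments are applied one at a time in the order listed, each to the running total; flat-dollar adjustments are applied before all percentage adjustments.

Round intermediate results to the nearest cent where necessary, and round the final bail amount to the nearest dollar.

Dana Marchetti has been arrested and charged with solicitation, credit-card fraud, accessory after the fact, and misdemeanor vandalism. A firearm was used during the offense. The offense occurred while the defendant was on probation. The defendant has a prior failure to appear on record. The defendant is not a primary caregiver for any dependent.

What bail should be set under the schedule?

Base amounts from the schedule: solicitation $7,000; credit-card fraud $33,300; accessory after the fact $23,200; misdemeanor vandalism $1,000.
Stacking rule: highest base plus 25% of each additional charge. Highest is credit-card fraud at $33,300. Additional: $7,000 × 25% = $1,750; $23,200 × 25% = $5,800; $1,000 × 25% = $250. Combined base = $33,300 + $7,800 = $41,100.
Firearm was used or possessed during the offense (+$2,000 flat): $41,100 + $2,000 = $43,100.
Offense committed while on probation or parole (+75%): $43,100 × 1.75 = $75,425.
Prior failure to appear (+25%): $75,425 × 1.25 = $94,281.25.
Rounded to the nearest dollar: $94,281.

$94,281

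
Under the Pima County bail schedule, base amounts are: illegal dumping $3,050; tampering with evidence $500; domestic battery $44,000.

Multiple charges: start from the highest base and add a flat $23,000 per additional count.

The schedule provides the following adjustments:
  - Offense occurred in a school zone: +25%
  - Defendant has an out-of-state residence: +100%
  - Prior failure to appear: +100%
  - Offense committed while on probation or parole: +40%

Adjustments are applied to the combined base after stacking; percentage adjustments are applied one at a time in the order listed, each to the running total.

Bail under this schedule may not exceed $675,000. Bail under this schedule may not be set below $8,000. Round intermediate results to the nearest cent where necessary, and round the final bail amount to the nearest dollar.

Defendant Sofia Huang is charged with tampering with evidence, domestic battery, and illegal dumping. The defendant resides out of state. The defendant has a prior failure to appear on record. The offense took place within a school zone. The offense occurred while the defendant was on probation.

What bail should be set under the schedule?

Base amounts from the schedule: tampering with evidence $500; domestic battery $44,000; illegal dumping $3,050.
Stacking rule: highest base plus $23,000 per additional charge. Highest is domestic battery at $44,000; 2 additional charges → +$46,000. Combined base = $90,000.
Offense occurred in a school zone (+25%): $90,000 × 1.25 = $112,500.
Defendant has an out-of-state residence (+100%): $112,500 × 2 = $225,000.
Prior failure to appear (+100%): $225,000 × 2 = $450,000.
Offense committed while on probation or parole (+40%): $450,000 × 1.4 = $630,000.
$630,000 is within the $675,000 maximum.
$630,000 is at or above the $8,000 minimum.

$630,000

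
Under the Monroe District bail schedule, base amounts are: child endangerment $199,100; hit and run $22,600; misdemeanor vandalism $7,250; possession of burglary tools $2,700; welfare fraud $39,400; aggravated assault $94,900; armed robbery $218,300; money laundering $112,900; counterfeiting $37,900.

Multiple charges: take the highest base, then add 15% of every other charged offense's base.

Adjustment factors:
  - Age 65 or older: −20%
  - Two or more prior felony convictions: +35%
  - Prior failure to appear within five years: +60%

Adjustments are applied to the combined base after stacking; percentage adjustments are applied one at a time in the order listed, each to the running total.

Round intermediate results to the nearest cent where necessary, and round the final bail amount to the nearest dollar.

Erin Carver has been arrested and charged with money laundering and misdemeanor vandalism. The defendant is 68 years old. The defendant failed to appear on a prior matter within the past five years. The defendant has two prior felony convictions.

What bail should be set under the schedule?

Base amounts from the schedule: money laundering $112,900; misdemeanor vandalism $7,250.
Stacking rule: highest base plus 15% of each additional charge. Highest is money laundering at $112,900. Additional: $7,250 × 15% = $1,087.50. Combined base = $112,900 + $1,087.50 = $113,987.50.
Age 65 or older (−20%): $113,987.50 × 0.8 = $91,190.
Two or more prior felony convictions (+35%): $91,190 × 1.35 = $123,106.50.
Prior failure to appear within five years (+60%): $123,106.50 × 1.6 = $196,970.40.
Rounded to the nearest dollar: $196,970.

$196,970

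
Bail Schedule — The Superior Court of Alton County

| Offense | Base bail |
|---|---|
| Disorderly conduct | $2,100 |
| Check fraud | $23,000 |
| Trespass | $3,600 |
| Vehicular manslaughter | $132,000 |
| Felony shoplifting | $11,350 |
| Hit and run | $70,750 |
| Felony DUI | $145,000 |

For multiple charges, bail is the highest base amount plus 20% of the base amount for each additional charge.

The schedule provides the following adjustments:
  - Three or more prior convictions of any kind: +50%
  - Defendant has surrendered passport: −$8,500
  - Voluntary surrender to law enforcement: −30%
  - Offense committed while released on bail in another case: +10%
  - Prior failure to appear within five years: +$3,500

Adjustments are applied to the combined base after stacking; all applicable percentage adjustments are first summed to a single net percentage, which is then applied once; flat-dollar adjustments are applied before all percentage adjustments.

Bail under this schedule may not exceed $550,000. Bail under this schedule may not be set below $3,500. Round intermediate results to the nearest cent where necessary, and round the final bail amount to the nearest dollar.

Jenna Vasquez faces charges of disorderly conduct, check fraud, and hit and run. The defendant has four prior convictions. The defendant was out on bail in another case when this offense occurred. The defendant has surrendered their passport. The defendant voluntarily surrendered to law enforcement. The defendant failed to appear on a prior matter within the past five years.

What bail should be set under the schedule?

$92,001

Base amounts from the schedule: disorderly conduct $2,100; check fraud $23,000; hit and run $70,750.
Stacking rule: highest base plus 20% of each additional charge. Highest is hit and run at $70,750. Additional: $2,100 × 20% = $420; $23,000 × 20% = $4,600. Combined base = $70,750 + $5,020 = $75,770.
Defendant has surrendered passport (−$8,500 flat): $75,770 − $8,500 = $67,270.
Prior failure to appear within five years (+$3,500 flat): $67,270 + $3,500 = $70,770.
Net percentage adjustment: +50% −30% +10% = +30%. $70,770 × 1.3 = $92,001.
$92,001 is within the $550,000 maximum.
$92,001 is at or above the $3,500 minimum.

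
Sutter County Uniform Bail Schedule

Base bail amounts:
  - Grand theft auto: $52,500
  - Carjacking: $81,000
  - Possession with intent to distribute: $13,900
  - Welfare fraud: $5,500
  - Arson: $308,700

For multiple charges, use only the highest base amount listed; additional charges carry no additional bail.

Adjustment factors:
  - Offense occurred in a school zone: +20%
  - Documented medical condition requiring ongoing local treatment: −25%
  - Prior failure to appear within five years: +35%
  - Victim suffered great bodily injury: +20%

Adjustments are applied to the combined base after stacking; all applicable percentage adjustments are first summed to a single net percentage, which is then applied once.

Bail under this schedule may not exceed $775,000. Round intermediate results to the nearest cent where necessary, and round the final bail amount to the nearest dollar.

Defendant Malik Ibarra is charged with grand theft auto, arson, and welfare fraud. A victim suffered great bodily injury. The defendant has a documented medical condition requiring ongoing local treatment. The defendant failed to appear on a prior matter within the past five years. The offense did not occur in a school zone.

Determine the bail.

$401,310

Base amounts from the schedule: grand theft auto $52,500; arson $308,700; welfare fraud $5,500.
Stacking rule: use the highest base only. Highest is arson at $308,700. Combined base = $308,700.
Net percentage adjustment: −25% +35% +20% = +30%. $308,700 × 1.3 = $401,310.
$401,310 is within the $775,000 maximum.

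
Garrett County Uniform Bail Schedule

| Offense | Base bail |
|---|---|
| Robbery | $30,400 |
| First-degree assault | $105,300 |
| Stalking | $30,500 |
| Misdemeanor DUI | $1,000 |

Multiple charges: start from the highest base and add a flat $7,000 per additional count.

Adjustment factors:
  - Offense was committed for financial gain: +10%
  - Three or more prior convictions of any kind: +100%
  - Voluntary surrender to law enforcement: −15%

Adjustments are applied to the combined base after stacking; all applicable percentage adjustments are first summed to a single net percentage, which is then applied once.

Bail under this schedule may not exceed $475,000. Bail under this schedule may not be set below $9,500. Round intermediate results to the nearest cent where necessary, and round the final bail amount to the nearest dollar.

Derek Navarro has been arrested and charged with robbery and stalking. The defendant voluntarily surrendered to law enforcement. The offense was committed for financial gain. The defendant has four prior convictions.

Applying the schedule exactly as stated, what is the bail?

$73,125

Base amounts from the schedule: robbery $30,400; stalking $30,500.
Stacking rule: highest base plus $7,000 per additional charge. Highest is stalking at $30,500; 1 additional charge → +$7,000. Combined base = $37,500.
Net percentage adjustment: +10% +100% −15% = +95%. $37,500 × 1.95 = $73,125.
$73,125 is within the $475,000 maximum.
$73,125 is at or above the $9,500 minimum.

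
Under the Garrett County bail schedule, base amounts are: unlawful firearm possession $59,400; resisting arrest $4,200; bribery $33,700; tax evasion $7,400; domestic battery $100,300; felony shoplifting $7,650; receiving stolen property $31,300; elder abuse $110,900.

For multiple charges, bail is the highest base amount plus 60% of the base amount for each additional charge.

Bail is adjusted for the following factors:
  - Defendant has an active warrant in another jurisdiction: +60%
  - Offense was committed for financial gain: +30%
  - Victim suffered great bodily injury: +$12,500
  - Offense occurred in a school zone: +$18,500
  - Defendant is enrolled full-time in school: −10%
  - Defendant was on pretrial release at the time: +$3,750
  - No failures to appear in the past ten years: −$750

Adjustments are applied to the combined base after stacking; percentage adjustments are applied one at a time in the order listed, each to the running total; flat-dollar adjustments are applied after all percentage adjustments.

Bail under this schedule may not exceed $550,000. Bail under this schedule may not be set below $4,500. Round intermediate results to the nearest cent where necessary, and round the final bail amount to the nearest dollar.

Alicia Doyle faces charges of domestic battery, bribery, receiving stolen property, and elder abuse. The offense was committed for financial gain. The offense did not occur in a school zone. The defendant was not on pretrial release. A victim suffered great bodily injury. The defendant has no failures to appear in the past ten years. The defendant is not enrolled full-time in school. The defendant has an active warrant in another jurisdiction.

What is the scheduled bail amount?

$448,716

Base amounts from the schedule: domestic battery $100,300; bribery $33,700; receiving stolen property $31,300; elder abuse $110,900.
Stacking rule: highest base plus 60% of each additional charge. Highest is elder abuse at $110,900. Additional: $100,300 × 60% = $60,180; $33,700 × 60% = $20,220; $31,300 × 60% = $18,780. Combined base = $110,900 + $99,180 = $210,080.
Defendant has an active warrant in another jurisdiction (+60%): $210,080 × 1.6 = $336,128.
Offense was committed for financial gain (+30%): $336,128 × 1.3 = $436,966.40.
Victim suffered great bodily injury (+$12,500 flat): $436,966.40 + $12,500 = $449,466.40.
No failures to appear in the past ten years (−$750 flat): $449,466.40 − $750 = $448,716.40.
$448,716.40 is within the $550,000 maximum.
$448,716.40 is at or above the $4,500 minimum.
Rounded to the nearest dollar: $448,716.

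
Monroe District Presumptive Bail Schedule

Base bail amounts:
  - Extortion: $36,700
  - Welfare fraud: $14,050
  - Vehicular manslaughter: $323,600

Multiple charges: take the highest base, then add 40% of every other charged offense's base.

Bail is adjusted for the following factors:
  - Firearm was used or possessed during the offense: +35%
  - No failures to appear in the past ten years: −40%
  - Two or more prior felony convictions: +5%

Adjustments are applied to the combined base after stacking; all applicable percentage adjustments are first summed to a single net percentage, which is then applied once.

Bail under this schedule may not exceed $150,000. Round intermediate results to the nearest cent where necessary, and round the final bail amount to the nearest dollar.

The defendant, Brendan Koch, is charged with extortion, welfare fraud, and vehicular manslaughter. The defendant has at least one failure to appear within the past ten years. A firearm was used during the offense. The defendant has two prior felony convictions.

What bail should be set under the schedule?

$150,000

Base amounts from the schedule: extortion $36,700; welfare fraud $14,050; vehicular manslaughter $323,600.
Stacking rule: highest base plus 40% of each additional charge. Highest is vehicular manslaughter at $323,600. Additional: $36,700 × 40% = $14,680; $14,050 × 40% = $5,620. Combined base = $323,600 + $20,300 = $343,900.
Net percentage adjustment: +35% +5% = +40%. $343,900 × 1.4 = $481,460.
Result $481,460 exceeds the maximum of $150,000; bail is capped at $150,000.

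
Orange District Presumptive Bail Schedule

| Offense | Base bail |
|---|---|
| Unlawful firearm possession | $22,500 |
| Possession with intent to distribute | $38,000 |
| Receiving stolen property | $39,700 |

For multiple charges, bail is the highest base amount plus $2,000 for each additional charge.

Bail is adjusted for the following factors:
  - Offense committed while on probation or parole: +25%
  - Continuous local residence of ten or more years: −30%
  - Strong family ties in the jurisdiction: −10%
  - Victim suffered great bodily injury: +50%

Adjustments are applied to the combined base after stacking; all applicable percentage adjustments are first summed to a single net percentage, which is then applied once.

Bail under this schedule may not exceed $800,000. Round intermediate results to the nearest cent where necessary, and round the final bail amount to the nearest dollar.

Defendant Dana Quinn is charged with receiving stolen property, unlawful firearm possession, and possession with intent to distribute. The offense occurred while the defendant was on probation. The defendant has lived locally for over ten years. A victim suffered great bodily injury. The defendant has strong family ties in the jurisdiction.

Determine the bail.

Base amounts from the schedule: receiving stolen property $39,700; unlawful firearm possession $22,500; possession with intent to distribute $38,000.
Stacking rule: highest base plus $2,000 per additional charge. Highest is receiving stolen property at $39,700; 2 additional charges → +$4,000. Combined base = $43,700.
Net percentage adjustment: +25% −30% −10% +50% = +35%. $43,700 × 1.35 = $58,995.
$58,995 is within the $800,000 maximum.

$58,995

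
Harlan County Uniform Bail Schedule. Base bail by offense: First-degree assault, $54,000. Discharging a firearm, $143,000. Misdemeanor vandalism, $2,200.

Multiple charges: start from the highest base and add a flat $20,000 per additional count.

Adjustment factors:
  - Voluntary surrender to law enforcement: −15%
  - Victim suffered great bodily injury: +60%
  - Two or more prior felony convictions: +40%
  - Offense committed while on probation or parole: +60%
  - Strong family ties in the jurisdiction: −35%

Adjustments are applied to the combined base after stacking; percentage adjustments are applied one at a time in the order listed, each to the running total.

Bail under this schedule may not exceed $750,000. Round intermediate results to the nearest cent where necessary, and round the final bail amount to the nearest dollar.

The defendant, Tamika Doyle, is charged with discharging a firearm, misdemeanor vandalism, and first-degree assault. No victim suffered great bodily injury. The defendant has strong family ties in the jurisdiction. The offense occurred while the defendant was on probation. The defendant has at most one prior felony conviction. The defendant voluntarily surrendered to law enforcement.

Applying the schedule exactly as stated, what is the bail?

$161,772

Base amounts from the schedule: discharging a firearm $143,000; misdemeanor vandalism $2,200; first-degree assault $54,000.
Stacking rule: highest base plus $20,000 per additional charge. Highest is discharging a firearm at $143,000; 2 additional charges → +$40,000. Combined base = $183,000.
Voluntary surrender to law enforcement (−15%): $183,000 × 0.85 = $155,550.
Offense committed while on probation or parole (+60%): $155,550 × 1.6 = $248,880.
Strong family ties in the jurisdiction (−35%): $248,880 × 0.65 = $161,772.
$161,772 is within the $750,000 maximum.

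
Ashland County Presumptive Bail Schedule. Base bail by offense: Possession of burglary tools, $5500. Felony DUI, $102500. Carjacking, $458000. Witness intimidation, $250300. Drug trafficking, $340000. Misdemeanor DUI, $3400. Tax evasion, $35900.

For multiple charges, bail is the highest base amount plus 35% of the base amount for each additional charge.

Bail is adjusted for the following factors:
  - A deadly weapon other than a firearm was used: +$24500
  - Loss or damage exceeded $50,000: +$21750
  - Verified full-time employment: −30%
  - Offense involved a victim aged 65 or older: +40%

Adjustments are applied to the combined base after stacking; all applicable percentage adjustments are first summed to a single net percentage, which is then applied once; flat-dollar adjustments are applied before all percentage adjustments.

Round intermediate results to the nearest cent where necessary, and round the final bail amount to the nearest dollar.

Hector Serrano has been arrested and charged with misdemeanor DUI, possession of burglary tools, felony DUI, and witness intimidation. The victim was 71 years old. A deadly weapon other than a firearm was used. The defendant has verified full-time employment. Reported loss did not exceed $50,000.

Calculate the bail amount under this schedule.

$345169

Base amounts from the schedule: misdemeanor DUI $3400; possession of burglary tools $5500; felony DUI $102500; witness intimidation $250300.
Stacking rule: highest base plus 35% of each additional charge. Highest is witness intimidation at $250300. Additional: $3400 × 35% = $1190; $5500 × 35% = $1925; $102500 × 35% = $35875. Combined base = $250300 + $38990 = $289290.
A deadly weapon other than a firearm was used (+$24500 flat): $289290 + $24500 = $313790.
Net percentage adjustment: −30% +40% = +10%. $313790 × 1.1 = $345169.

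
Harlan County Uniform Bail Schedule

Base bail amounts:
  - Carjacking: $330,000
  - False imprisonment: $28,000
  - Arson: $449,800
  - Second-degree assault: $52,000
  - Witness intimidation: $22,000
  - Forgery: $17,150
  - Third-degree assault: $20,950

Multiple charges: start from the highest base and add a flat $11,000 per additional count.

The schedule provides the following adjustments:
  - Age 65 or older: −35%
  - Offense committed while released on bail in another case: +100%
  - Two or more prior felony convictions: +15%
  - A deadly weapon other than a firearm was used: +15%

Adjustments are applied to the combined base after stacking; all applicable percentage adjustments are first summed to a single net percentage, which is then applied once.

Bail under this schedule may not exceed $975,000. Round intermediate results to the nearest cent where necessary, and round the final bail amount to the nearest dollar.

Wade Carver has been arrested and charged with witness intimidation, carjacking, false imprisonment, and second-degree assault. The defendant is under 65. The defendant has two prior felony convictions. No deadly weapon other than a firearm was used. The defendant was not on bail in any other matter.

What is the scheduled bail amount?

$417,450

Base amounts from the schedule: witness intimidation $22,000; carjacking $330,000; false imprisonment $28,000; second-degree assault $52,000.
Stacking rule: highest base plus $11,000 per additional charge. Highest is carjacking at $330,000; 3 additional charges → +$33,000. Combined base = $363,000.
Two or more prior felony convictions (+15%): $363,000 × 1.15 = $417,450.
$417,450 is within the $975,000 maximum.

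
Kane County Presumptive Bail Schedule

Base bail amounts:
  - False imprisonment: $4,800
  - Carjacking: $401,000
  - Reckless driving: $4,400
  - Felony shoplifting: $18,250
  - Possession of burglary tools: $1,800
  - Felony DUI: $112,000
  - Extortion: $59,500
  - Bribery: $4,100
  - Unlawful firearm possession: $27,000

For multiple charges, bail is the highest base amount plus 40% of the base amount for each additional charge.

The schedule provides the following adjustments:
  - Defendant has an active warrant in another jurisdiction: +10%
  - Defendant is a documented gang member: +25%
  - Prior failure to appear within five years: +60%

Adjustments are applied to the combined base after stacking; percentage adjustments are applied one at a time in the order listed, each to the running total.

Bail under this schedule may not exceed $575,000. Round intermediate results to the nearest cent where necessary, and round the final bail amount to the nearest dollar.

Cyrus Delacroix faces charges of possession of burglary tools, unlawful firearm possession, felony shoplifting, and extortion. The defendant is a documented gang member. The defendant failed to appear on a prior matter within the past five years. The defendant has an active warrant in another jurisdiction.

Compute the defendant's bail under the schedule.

Base amounts from the schedule: possession of burglary tools $1,800; unlawful firearm possession $27,000; felony shoplifting $18,250; extortion $59,500.
Stacking rule: highest base plus 40% of each additional charge. Highest is extortion at $59,500. Additional: $1,800 × 40% = $720; $27,000 × 40% = $10,800; $18,250 × 40% = $7,300. Combined base = $59,500 + $18,820 = $78,320.
Defendant has an active warrant in another jurisdiction (+10%): $78,320 × 1.1 = $86,152.
Defendant is a documented gang member (+25%): $86,152 × 1.25 = $107,690.
Prior failure to appear within five years (+60%): $107,690 × 1.6 = $172,304.
$172,304 is within the $575,000 maximum.

$172,304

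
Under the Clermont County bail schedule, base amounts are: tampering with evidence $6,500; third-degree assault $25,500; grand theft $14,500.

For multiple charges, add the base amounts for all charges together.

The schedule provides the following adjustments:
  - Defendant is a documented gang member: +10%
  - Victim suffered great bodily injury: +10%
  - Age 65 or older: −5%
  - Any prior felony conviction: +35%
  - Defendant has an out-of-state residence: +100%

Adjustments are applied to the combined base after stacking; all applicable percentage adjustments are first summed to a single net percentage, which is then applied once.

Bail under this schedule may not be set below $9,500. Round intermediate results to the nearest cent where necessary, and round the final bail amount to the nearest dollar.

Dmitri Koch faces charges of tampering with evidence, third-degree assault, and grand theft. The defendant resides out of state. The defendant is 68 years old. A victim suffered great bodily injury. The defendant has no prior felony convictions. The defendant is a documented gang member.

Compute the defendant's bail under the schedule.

Base amounts from the schedule: tampering with evidence $6,500; third-degree assault $25,500; grand theft $14,500.
Stacking rule: sum of all bases. $6,500 + $25,500 + $14,500 = $46,500.
Net percentage adjustment: +10% +10% −5% +100% = +115%. $46,500 × 2.15 = $99,975.
$99,975 is at or above the $9,500 minimum.

$99,975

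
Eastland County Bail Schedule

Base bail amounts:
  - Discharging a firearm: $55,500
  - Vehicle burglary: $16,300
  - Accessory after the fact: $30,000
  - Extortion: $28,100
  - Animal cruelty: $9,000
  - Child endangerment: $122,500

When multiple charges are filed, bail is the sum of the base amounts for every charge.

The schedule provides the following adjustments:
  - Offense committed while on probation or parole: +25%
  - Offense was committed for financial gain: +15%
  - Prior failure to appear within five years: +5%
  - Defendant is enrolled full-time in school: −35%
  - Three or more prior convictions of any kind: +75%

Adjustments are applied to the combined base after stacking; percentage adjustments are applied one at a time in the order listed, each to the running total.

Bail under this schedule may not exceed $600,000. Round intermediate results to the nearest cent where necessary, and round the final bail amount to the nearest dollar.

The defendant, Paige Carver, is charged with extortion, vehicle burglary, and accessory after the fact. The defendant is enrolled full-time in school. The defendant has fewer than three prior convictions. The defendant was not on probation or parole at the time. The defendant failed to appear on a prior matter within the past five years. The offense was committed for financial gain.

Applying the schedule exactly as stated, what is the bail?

Base amounts from the schedule: extortion $28,100; vehicle burglary $16,300; accessory after the fact $30,000.
Stacking rule: sum of all bases. $28,100 + $16,300 + $30,000 = $74,400.
Offense was committed for financial gain (+15%): $74,400 × 1.15 = $85,560.
Prior failure to appear within five years (+5%): $85,560 × 1.05 = $89,838.
Defendant is enrolled full-time in school (−35%): $89,838 × 0.65 = $58,394.70.
$58,394.70 is within the $600,000 maximum.
Rounded to the nearest dollar: $58,395.

$58,395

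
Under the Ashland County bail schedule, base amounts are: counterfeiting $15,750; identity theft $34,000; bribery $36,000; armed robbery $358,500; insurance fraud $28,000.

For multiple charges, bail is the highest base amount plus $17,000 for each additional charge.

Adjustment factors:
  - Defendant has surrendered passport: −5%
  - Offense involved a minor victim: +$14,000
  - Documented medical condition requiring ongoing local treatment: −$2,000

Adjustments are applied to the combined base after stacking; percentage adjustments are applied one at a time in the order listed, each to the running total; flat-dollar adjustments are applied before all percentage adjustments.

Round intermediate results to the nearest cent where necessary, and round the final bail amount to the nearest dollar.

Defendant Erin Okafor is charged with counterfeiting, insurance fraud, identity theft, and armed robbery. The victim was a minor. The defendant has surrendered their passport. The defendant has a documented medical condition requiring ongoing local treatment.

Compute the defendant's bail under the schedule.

Base amounts from the schedule: counterfeiting $15,750; insurance fraud $28,000; identity theft $34,000; armed robbery $358,500.
Stacking rule: highest base plus $17,000 per additional charge. Highest is armed robbery at $358,500; 3 additional charges → +$51,000. Combined base = $409,500.
Offense involved a minor victim (+$14,000 flat): $409,500 + $14,000 = $423,500.
Documented medical condition requiring ongoing local treatment (−$2,000 flat): $423,500 − $2,000 = $421,500.
Defendant has surrendered passport (−5%): $421,500 × 0.95 = $400,425.

$400,425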